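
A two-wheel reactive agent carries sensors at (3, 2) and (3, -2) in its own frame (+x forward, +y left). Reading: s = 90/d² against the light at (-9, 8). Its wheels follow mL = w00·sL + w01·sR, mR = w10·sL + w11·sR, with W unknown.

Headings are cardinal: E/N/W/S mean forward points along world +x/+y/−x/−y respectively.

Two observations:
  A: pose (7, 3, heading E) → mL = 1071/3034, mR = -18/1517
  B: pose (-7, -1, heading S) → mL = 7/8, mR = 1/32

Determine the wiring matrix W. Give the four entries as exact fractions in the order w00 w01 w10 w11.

obs A: pose=(7,3,E) → sL=9/37, sR=9/41, mL=1071/3034, mR=-18/1517
obs B: pose=(-7,-1,S) → sL=9/16, sR=5/8, mL=7/8, mR=1/32
sensor matrix S = [[9/37, 9/41], [9/16, 5/8]]; det S = 693/24272
solve [mL_A; mL_B] = S·[w00; w01] and [mR_A; mR_B] = S·[w10; w11]:
  w00 = 1, w01 = 1/2, w10 = -1/2, w11 = 1/2

1 1/2 -1/2 1/2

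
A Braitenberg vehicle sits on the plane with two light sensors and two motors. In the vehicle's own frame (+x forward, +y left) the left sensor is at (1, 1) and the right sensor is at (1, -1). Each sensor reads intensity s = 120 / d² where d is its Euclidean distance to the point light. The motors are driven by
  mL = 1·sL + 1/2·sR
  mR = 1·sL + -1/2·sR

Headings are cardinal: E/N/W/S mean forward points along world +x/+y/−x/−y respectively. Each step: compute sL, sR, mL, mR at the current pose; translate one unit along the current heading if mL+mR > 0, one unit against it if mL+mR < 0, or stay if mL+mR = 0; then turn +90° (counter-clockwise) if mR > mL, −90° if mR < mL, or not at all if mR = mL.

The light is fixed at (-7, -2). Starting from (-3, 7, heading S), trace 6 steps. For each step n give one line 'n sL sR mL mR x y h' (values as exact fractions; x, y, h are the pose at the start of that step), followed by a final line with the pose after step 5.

0 120/89 120/73 14100/6497 3420/6497 -3 7 S
1 60/29 4/3 238/87 122/87 -3 6 W
2 24/17 120/97 3348/1649 1308/1649 -4 6 N
3 30/29 3/2 207/116 33/116 -4 7 E
4 120/89 120/73 14100/6497 3420/6497 -3 7 S
5 60/29 4/3 238/87 122/87 -3 6 W
final -4 6 N

n=0: pose=(-3,7,S); sL=120/89, sR=120/73; mL=14100/6497, mR=3420/6497; mL+mR=240/89 → advance +1; mR−mL=-120/73 → turn -1·90°
n=1: pose=(-3,6,W); sL=60/29, sR=4/3; mL=238/87, mR=122/87; mL+mR=120/29 → advance +1; mR−mL=-4/3 → turn -1·90°
n=2: pose=(-4,6,N); sL=24/17, sR=120/97; mL=3348/1649, mR=1308/1649; mL+mR=48/17 → advance +1; mR−mL=-120/97 → turn -1·90°
n=3: pose=(-4,7,E); sL=30/29, sR=3/2; mL=207/116, mR=33/116; mL+mR=60/29 → advance +1; mR−mL=-3/2 → turn -1·90°
n=4: pose=(-3,7,S); sL=120/89, sR=120/73; mL=14100/6497, mR=3420/6497; mL+mR=240/89 → advance +1; mR−mL=-120/73 → turn -1·90°
n=5: pose=(-3,6,W); sL=60/29, sR=4/3; mL=238/87, mR=122/87; mL+mR=120/29 → advance +1; mR−mL=-4/3 → turn -1·90°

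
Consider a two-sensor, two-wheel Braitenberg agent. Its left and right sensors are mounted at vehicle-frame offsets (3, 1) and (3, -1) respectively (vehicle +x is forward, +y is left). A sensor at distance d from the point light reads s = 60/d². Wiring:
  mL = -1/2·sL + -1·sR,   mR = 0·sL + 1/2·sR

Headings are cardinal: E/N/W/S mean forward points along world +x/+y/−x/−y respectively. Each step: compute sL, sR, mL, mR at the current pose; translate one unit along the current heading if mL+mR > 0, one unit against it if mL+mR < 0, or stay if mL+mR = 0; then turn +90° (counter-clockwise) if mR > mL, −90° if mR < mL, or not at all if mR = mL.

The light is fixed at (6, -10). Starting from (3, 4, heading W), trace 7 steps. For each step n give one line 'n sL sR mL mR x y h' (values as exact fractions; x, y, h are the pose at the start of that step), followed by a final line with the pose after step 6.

0 12/41 20/87 -1342/3567 10/87 3 4 W
1 30/61 6/13 -561/793 3/13 4 4 S
2 60/257 60/197 -21330/50629 30/197 4 5 E
3 3/17 15/82 -189/697 15/164 3 5 N
4 12/41 20/87 -1342/3567 10/87 3 4 W
5 30/61 6/13 -561/793 3/13 4 4 S
6 60/257 60/197 -21330/50629 30/197 4 5 E
final 3 5 N

n=0: pose=(3,4,W); sL=12/41, sR=20/87; mL=-1342/3567, mR=10/87; mL+mR=-932/3567 → advance -1; mR−mL=584/1189 → turn +1·90°
n=1: pose=(4,4,S); sL=30/61, sR=6/13; mL=-561/793, mR=3/13; mL+mR=-378/793 → advance -1; mR−mL=744/793 → turn +1·90°
n=2: pose=(4,5,E); sL=60/257, sR=60/197; mL=-21330/50629, mR=30/197; mL+mR=-13620/50629 → advance -1; mR−mL=29040/50629 → turn +1·90°
n=3: pose=(3,5,N); sL=3/17, sR=15/82; mL=-189/697, mR=15/164; mL+mR=-501/2788 → advance -1; mR−mL=1011/2788 → turn +1·90°
n=4: pose=(3,4,W); sL=12/41, sR=20/87; mL=-1342/3567, mR=10/87; mL+mR=-932/3567 → advance -1; mR−mL=584/1189 → turn +1·90°
n=5: pose=(4,4,S); sL=30/61, sR=6/13; mL=-561/793, mR=3/13; mL+mR=-378/793 → advance -1; mR−mL=744/793 → turn +1·90°
n=6: pose=(4,5,E); sL=60/257, sR=60/197; mL=-21330/50629, mR=30/197; mL+mR=-13620/50629 → advance -1; mR−mL=29040/50629 → turn +1·90°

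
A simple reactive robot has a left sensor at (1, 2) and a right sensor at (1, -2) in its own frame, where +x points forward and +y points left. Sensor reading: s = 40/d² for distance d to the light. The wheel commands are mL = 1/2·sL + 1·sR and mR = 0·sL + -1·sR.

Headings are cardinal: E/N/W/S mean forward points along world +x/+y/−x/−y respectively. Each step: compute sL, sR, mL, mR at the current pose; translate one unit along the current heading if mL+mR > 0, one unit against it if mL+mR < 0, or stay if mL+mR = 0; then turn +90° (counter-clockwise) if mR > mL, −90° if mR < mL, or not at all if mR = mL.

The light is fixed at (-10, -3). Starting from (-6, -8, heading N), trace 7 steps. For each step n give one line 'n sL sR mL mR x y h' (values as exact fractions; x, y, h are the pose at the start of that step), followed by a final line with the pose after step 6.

n=0: pose=(-6,-8,N); sL=2, sR=10/13; mL=23/13, mR=-10/13; mL+mR=1 → advance +1; mR−mL=-33/13 → turn -1·90°
n=1: pose=(-6,-7,E); sL=40/29, sR=40/61; mL=2380/1769, mR=-40/61; mL+mR=20/29 → advance +1; mR−mL=-3540/1769 → turn -1·90°
n=2: pose=(-5,-7,S); sL=20/37, sR=20/17; mL=910/629, mR=-20/17; mL+mR=10/37 → advance +1; mR−mL=-1650/629 → turn -1·90°
n=3: pose=(-5,-8,W); sL=8/13, sR=8/5; mL=124/65, mR=-8/5; mL+mR=4/13 → advance +1; mR−mL=-228/65 → turn -1·90°
n=4: pose=(-6,-8,N); sL=2, sR=10/13; mL=23/13, mR=-10/13; mL+mR=1 → advance +1; mR−mL=-33/13 → turn -1·90°
n=5: pose=(-6,-7,E); sL=40/29, sR=40/61; mL=2380/1769, mR=-40/61; mL+mR=20/29 → advance +1; mR−mL=-3540/1769 → turn -1·90°
n=6: pose=(-5,-7,S); sL=20/37, sR=20/17; mL=910/629, mR=-20/17; mL+mR=10/37 → advance +1; mR−mL=-1650/629 → turn -1·90°

0 2 10/13 23/13 -10/13 -6 -8 N
1 40/29 40/61 2380/1769 -40/61 -6 -7 E
2 20/37 20/17 910/629 -20/17 -5 -7 S
3 8/13 8/5 124/65 -8/5 -5 -8 W
4 2 10/13 23/13 -10/13 -6 -8 N
5 40/29 40/61 2380/1769 -40/61 -6 -7 E
6 20/37 20/17 910/629 -20/17 -5 -7 S
final -5 -8 W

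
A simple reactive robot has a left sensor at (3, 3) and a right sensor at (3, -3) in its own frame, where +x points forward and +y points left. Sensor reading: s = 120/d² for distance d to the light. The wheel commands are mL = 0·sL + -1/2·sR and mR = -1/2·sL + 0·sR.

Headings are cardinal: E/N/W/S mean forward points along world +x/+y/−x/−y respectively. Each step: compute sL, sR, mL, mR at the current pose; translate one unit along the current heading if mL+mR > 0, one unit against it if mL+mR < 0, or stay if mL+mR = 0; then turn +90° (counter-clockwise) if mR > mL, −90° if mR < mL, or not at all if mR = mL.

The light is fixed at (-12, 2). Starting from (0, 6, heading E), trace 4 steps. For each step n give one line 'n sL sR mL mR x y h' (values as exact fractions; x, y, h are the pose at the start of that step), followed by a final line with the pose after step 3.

0 60/137 60/113 -30/113 -30/137 0 6 E
1 120/113 24/49 -12/49 -60/113 -1 6 N
2 15/29 30/49 -15/49 -15/58 -1 5 E
3 24/17 24/41 -12/41 -12/17 -2 5 N
final -2 4 E

n=0: pose=(0,6,E); sL=60/137, sR=60/113; mL=-30/113, mR=-30/137; mL+mR=-7500/15481 → advance -1; mR−mL=720/15481 → turn +1·90°
n=1: pose=(-1,6,N); sL=120/113, sR=24/49; mL=-12/49, mR=-60/113; mL+mR=-4296/5537 → advance -1; mR−mL=-1584/5537 → turn -1·90°
n=2: pose=(-1,5,E); sL=15/29, sR=30/49; mL=-15/49, mR=-15/58; mL+mR=-1605/2842 → advance -1; mR−mL=135/2842 → turn +1·90°
n=3: pose=(-2,5,N); sL=24/17, sR=24/41; mL=-12/41, mR=-12/17; mL+mR=-696/697 → advance -1; mR−mL=-288/697 → turn -1·90°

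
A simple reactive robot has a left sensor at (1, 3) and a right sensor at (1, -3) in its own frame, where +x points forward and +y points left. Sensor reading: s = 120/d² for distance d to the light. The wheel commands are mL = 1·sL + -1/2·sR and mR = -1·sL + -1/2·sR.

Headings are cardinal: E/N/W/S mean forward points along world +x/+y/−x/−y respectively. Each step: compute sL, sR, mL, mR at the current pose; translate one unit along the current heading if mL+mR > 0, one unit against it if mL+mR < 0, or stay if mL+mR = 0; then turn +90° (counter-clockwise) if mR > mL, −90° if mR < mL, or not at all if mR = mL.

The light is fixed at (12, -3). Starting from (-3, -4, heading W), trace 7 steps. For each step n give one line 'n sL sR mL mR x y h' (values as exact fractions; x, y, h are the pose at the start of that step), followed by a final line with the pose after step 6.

n=0: pose=(-3,-4,W); sL=15/34, sR=6/13; mL=93/442, mR=-297/442; mL+mR=-6/13 → advance -1; mR−mL=-15/17 → turn -1·90°
n=1: pose=(-2,-4,N); sL=120/289, sR=120/121; mL=-2820/34969, mR=-31860/34969; mL+mR=-120/121 → advance -1; mR−mL=-240/289 → turn -1·90°
n=2: pose=(-2,-5,E); sL=12/17, sR=60/97; mL=654/1649, mR=-1674/1649; mL+mR=-60/97 → advance -1; mR−mL=-24/17 → turn -1·90°
n=3: pose=(-3,-5,S); sL=40/51, sR=40/111; mL=380/629, mR=-1820/1887; mL+mR=-40/111 → advance -1; mR−mL=-80/51 → turn -1·90°
n=4: pose=(-3,-4,W); sL=15/34, sR=6/13; mL=93/442, mR=-297/442; mL+mR=-6/13 → advance -1; mR−mL=-15/17 → turn -1·90°
n=5: pose=(-2,-4,N); sL=120/289, sR=120/121; mL=-2820/34969, mR=-31860/34969; mL+mR=-120/121 → advance -1; mR−mL=-240/289 → turn -1·90°
n=6: pose=(-2,-5,E); sL=12/17, sR=60/97; mL=654/1649, mR=-1674/1649; mL+mR=-60/97 → advance -1; mR−mL=-24/17 → turn -1·90°

0 15/34 6/13 93/442 -297/442 -3 -4 W
1 120/289 120/121 -2820/34969 -31860/34969 -2 -4 N
2 12/17 60/97 654/1649 -1674/1649 -2 -5 E
3 40/51 40/111 380/629 -1820/1887 -3 -5 S
4 15/34 6/13 93/442 -297/442 -3 -4 W
5 120/289 120/121 -2820/34969 -31860/34969 -2 -4 N
6 12/17 60/97 654/1649 -1674/1649 -2 -5 E
final -3 -5 S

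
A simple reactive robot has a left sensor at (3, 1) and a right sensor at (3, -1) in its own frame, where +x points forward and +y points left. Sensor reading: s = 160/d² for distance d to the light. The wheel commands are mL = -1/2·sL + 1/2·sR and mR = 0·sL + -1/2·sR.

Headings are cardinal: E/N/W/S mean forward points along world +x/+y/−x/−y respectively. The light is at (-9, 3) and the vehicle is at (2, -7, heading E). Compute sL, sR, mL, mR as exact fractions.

160/277 160/317 -3200/87809 -80/317

left sensor world pos  = (5, -6); dL² = 277
right sensor world pos = (5, -8); dR² = 317
sL = 160/277 = 160/277
sR = 160/317 = 160/317
mL = -1/2·sL + 1/2·sR = -3200/87809
mR = 0·sL + -1/2·sR = -80/317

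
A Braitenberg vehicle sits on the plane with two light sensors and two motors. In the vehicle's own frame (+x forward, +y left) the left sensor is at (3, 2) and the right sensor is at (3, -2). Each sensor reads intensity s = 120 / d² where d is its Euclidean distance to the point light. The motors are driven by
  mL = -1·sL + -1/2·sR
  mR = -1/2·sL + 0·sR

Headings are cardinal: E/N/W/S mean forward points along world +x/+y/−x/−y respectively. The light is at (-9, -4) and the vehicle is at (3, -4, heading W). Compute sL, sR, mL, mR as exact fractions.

24/17 24/17 -36/17 -12/17

left sensor world pos  = (0, -6); dL² = 85
right sensor world pos = (0, -2); dR² = 85
sL = 120/85 = 24/17
sR = 120/85 = 24/17
mL = -1·sL + -1/2·sR = -36/17
mR = -1/2·sL + 0·sR = -12/17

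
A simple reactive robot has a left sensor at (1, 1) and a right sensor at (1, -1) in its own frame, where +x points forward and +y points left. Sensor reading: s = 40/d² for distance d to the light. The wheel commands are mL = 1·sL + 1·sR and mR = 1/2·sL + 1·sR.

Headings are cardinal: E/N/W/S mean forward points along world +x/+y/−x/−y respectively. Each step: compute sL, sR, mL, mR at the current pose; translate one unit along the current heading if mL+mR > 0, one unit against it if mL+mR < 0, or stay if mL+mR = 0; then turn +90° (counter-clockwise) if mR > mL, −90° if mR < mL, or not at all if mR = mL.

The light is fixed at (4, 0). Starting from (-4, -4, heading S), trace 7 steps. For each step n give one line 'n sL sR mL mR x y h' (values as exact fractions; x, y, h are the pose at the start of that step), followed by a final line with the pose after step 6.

n=0: pose=(-4,-4,S); sL=20/37, sR=20/53; mL=1800/1961, mR=1270/1961; mL+mR=3070/1961 → advance +1; mR−mL=-10/37 → turn -1·90°
n=1: pose=(-4,-5,W); sL=40/117, sR=40/97; mL=8560/11349, mR=6620/11349; mL+mR=5060/3783 → advance +1; mR−mL=-20/117 → turn -1·90°
n=2: pose=(-5,-5,N); sL=10/29, sR=1/2; mL=49/58, mR=39/58; mL+mR=44/29 → advance +1; mR−mL=-5/29 → turn -1·90°
n=3: pose=(-5,-4,E); sL=40/73, sR=40/89; mL=6480/6497, mR=4700/6497; mL+mR=11180/6497 → advance +1; mR−mL=-20/73 → turn -1·90°
n=4: pose=(-4,-4,S); sL=20/37, sR=20/53; mL=1800/1961, mR=1270/1961; mL+mR=3070/1961 → advance +1; mR−mL=-10/37 → turn -1·90°
n=5: pose=(-4,-5,W); sL=40/117, sR=40/97; mL=8560/11349, mR=6620/11349; mL+mR=5060/3783 → advance +1; mR−mL=-20/117 → turn -1·90°
n=6: pose=(-5,-5,N); sL=10/29, sR=1/2; mL=49/58, mR=39/58; mL+mR=44/29 → advance +1; mR−mL=-5/29 → turn -1·90°

0 20/37 20/53 1800/1961 1270/1961 -4 -4 S
1 40/117 40/97 8560/11349 6620/11349 -4 -5 W
2 10/29 1/2 49/58 39/58 -5 -5 N
3 40/73 40/89 6480/6497 4700/6497 -5 -4 E
4 20/37 20/53 1800/1961 1270/1961 -4 -4 S
5 40/117 40/97 8560/11349 6620/11349 -4 -5 W
6 10/29 1/2 49/58 39/58 -5 -5 N
final -5 -4 E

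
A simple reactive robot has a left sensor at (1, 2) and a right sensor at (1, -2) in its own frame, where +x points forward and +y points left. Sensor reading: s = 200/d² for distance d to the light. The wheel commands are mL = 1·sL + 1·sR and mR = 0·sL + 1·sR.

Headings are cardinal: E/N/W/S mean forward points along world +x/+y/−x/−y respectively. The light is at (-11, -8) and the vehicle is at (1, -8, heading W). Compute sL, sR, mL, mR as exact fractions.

8/5 8/5 16/5 8/5

left sensor world pos  = (0, -10); dL² = 125
right sensor world pos = (0, -6); dR² = 125
sL = 200/125 = 8/5
sR = 200/125 = 8/5
mL = 1·sL + 1·sR = 16/5
mR = 0·sL + 1·sR = 8/5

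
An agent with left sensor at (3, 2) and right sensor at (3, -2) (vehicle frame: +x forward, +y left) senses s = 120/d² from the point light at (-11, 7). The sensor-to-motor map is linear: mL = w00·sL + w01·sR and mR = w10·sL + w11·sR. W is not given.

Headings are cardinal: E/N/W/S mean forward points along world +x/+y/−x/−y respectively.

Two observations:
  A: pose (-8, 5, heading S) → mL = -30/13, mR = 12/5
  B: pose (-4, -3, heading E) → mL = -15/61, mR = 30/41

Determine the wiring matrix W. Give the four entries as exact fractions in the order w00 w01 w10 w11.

0 -1/2 1 0

obs A: pose=(-8,5,S) → sL=12/5, sR=60/13, mL=-30/13, mR=12/5
obs B: pose=(-4,-3,E) → sL=30/41, sR=30/61, mL=-15/61, mR=30/41
sensor matrix S = [[12/5, 60/13], [30/41, 30/61]]; det S = -71424/32513
solve [mL_A; mL_B] = S·[w00; w01] and [mR_A; mR_B] = S·[w10; w11]:
  w00 = 0, w01 = -1/2, w10 = 1, w11 = 0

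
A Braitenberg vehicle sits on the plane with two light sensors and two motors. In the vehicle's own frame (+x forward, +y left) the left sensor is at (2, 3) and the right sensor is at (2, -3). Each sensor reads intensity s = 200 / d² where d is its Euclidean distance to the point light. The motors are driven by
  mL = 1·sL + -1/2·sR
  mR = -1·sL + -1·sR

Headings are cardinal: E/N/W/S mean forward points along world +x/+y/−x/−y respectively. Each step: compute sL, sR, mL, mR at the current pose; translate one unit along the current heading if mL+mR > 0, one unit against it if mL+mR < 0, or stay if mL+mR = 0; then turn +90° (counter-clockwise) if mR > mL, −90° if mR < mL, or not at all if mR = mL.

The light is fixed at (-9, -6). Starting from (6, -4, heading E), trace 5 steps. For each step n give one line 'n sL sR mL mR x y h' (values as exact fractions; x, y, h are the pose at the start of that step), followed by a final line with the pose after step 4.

0 100/157 20/29 1330/4553 -6040/4553 6 -4 E
1 200/289 200/121 -4700/34969 -82000/34969 5 -4 S
2 25/18 10/9 5/6 -5/2 5 -3 W
3 200/169 200/349 52900/58981 -103600/58981 6 -3 N
4 100/157 20/29 1330/4553 -6040/4553 6 -4 E
final 5 -4 S

n=0: pose=(6,-4,E); sL=100/157, sR=20/29; mL=1330/4553, mR=-6040/4553; mL+mR=-30/29 → advance -1; mR−mL=-7370/4553 → turn -1·90°
n=1: pose=(5,-4,S); sL=200/289, sR=200/121; mL=-4700/34969, mR=-82000/34969; mL+mR=-300/121 → advance -1; mR−mL=-77300/34969 → turn -1·90°
n=2: pose=(5,-3,W); sL=25/18, sR=10/9; mL=5/6, mR=-5/2; mL+mR=-5/3 → advance -1; mR−mL=-10/3 → turn -1·90°
n=3: pose=(6,-3,N); sL=200/169, sR=200/349; mL=52900/58981, mR=-103600/58981; mL+mR=-300/349 → advance -1; mR−mL=-156500/58981 → turn -1·90°
n=4: pose=(6,-4,E); sL=100/157, sR=20/29; mL=1330/4553, mR=-6040/4553; mL+mR=-30/29 → advance -1; mR−mL=-7370/4553 → turn -1·90°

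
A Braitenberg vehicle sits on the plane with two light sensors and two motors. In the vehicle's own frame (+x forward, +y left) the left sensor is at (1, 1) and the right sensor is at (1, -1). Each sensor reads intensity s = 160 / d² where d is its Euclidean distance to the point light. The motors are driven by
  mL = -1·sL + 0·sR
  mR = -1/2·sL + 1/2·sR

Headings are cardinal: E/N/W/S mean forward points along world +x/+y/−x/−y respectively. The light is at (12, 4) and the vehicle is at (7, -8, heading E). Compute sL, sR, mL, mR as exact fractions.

left sensor world pos  = (8, -7); dL² = 137
right sensor world pos = (8, -9); dR² = 185
sL = 160/137 = 160/137
sR = 160/185 = 32/37
mL = -1·sL + 0·sR = -160/137
mR = -1/2·sL + 1/2·sR = -768/5069

160/137 32/37 -160/137 -768/5069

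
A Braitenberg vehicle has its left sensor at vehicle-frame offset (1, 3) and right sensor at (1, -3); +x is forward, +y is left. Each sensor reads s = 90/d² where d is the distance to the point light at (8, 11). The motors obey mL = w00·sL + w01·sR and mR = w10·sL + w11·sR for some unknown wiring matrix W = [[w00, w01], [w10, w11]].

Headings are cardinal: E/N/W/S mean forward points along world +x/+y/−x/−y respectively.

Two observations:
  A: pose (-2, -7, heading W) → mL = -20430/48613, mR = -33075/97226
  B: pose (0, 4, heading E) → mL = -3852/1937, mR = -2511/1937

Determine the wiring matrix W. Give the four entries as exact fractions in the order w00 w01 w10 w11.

-1 -1 -1/2 -1

obs A: pose=(-2,-7,W) → sL=45/281, sR=45/173, mL=-20430/48613, mR=-33075/97226
obs B: pose=(0,4,E) → sL=18/13, sR=90/149, mL=-3852/1937, mR=-2511/1937
sensor matrix S = [[45/281, 45/173], [18/13, 90/149]]; det S = -24805440/94163381
solve [mL_A; mL_B] = S·[w00; w01] and [mR_A; mR_B] = S·[w10; w11]:
  w00 = -1, w01 = -1, w10 = -1/2, w11 = -1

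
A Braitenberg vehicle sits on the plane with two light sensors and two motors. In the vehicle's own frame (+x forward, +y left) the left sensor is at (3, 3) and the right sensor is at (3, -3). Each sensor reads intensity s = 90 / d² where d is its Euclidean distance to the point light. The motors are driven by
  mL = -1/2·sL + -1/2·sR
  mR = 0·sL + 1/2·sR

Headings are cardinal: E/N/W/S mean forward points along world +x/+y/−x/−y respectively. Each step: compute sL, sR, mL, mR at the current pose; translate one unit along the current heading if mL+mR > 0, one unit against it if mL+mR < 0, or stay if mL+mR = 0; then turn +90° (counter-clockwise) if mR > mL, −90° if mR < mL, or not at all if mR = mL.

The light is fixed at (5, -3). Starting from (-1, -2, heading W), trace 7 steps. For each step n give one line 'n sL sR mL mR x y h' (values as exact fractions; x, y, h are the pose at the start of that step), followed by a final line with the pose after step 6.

n=0: pose=(-1,-2,W); sL=18/17, sR=90/97; mL=-1638/1649, mR=45/97; mL+mR=-9/17 → advance -1; mR−mL=2403/1649 → turn +1·90°
n=1: pose=(0,-2,S); sL=45/4, sR=45/34; mL=-855/136, mR=45/68; mL+mR=-45/8 → advance -1; mR−mL=945/136 → turn +1·90°
n=2: pose=(0,-1,E); sL=90/29, sR=18; mL=-306/29, mR=9; mL+mR=-45/29 → advance -1; mR−mL=567/29 → turn +1·90°
n=3: pose=(-1,-1,N); sL=45/53, sR=45/17; mL=-1575/901, mR=45/34; mL+mR=-45/106 → advance -1; mR−mL=5535/1802 → turn +1·90°
n=4: pose=(-1,-2,W); sL=18/17, sR=90/97; mL=-1638/1649, mR=45/97; mL+mR=-9/17 → advance -1; mR−mL=2403/1649 → turn +1·90°
n=5: pose=(0,-2,S); sL=45/4, sR=45/34; mL=-855/136, mR=45/68; mL+mR=-45/8 → advance -1; mR−mL=945/136 → turn +1·90°
n=6: pose=(0,-1,E); sL=90/29, sR=18; mL=-306/29, mR=9; mL+mR=-45/29 → advance -1; mR−mL=567/29 → turn +1·90°

0 18/17 90/97 -1638/1649 45/97 -1 -2 W
1 45/4 45/34 -855/136 45/68 0 -2 S
2 90/29 18 -306/29 9 0 -1 E
3 45/53 45/17 -1575/901 45/34 -1 -1 N
4 18/17 90/97 -1638/1649 45/97 -1 -2 W
5 45/4 45/34 -855/136 45/68 0 -2 S
6 90/29 18 -306/29 9 0 -1 E
final -1 -1 N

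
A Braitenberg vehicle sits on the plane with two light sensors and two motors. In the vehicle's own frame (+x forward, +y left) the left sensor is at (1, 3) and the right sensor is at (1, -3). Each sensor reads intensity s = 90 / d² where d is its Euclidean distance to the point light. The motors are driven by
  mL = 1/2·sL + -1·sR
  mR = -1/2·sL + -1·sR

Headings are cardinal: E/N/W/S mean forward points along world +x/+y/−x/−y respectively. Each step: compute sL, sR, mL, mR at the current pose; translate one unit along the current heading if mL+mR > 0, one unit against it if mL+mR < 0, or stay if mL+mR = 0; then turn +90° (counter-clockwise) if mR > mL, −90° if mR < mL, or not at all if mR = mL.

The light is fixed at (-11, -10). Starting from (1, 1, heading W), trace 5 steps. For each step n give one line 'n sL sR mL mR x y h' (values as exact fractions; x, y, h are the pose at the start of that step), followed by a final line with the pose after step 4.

0 18/37 90/317 -477/11729 -6183/11729 1 1 W
1 45/122 9/40 -99/2440 -999/2440 2 1 N
2 18/73 18/49 -873/3577 -1755/3577 2 0 E
3 5/17 5/9 -125/306 -215/306 1 0 S
4 18/37 90/317 -477/11729 -6183/11729 1 1 W
final 2 1 N

n=0: pose=(1,1,W); sL=18/37, sR=90/317; mL=-477/11729, mR=-6183/11729; mL+mR=-180/317 → advance -1; mR−mL=-18/37 → turn -1·90°
n=1: pose=(2,1,N); sL=45/122, sR=9/40; mL=-99/2440, mR=-999/2440; mL+mR=-9/20 → advance -1; mR−mL=-45/122 → turn -1·90°
n=2: pose=(2,0,E); sL=18/73, sR=18/49; mL=-873/3577, mR=-1755/3577; mL+mR=-36/49 → advance -1; mR−mL=-18/73 → turn -1·90°
n=3: pose=(1,0,S); sL=5/17, sR=5/9; mL=-125/306, mR=-215/306; mL+mR=-10/9 → advance -1; mR−mL=-5/17 → turn -1·90°
n=4: pose=(1,1,W); sL=18/37, sR=90/317; mL=-477/11729, mR=-6183/11729; mL+mR=-180/317 → advance -1; mR−mL=-18/37 → turn -1·90°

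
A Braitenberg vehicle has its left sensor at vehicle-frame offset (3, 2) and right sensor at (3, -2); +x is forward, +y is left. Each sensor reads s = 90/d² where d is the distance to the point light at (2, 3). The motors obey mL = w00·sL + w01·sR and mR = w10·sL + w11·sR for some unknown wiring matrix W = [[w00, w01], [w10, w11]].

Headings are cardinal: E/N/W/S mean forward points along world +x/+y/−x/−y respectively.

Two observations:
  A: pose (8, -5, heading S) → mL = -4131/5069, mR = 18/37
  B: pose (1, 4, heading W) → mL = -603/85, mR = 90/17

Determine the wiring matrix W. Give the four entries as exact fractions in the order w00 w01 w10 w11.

obs A: pose=(8,-5,S) → sL=18/37, sR=90/137, mL=-4131/5069, mR=18/37
obs B: pose=(1,4,W) → sL=90/17, sR=18/5, mL=-603/85, mR=90/17
sensor matrix S = [[18/37, 90/137], [90/17, 18/5]]; det S = -743904/430865
solve [mL_A; mL_B] = S·[w00; w01] and [mR_A; mR_B] = S·[w10; w11]:
  w00 = -1, w01 = -1/2, w10 = 1, w11 = 0

-1 -1/2 1 0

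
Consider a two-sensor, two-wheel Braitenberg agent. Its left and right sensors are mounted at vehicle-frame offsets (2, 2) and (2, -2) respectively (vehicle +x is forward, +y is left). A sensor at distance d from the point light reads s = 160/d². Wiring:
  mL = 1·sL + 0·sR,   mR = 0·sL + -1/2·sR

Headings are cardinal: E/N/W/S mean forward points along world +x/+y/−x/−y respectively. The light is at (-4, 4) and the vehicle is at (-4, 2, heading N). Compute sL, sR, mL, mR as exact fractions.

40 40 40 -20

left sensor world pos  = (-6, 4); dL² = 4
right sensor world pos = (-2, 4); dR² = 4
sL = 160/4 = 40
sR = 160/4 = 40
mL = 1·sL + 0·sR = 40
mR = 0·sL + -1/2·sR = -20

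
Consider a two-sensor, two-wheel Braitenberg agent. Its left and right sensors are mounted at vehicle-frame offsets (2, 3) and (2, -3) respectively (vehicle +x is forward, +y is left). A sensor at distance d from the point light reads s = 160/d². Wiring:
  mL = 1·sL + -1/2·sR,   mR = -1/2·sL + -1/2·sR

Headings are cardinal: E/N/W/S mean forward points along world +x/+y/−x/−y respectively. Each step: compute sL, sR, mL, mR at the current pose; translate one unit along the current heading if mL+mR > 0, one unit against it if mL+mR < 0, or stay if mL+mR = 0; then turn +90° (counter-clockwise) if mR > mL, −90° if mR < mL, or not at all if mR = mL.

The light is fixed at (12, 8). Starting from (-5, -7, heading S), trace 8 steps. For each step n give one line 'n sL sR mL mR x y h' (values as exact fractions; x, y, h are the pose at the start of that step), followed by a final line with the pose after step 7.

n=0: pose=(-5,-7,S); sL=32/97, sR=160/689; mL=14288/66833, mR=-18784/66833; mL+mR=-4496/66833 → advance -1; mR−mL=-48/97 → turn -1·90°
n=1: pose=(-5,-6,W); sL=16/65, sR=80/241; mL=1256/15665, mR=-4528/15665; mL+mR=-3272/15665 → advance -1; mR−mL=-24/65 → turn -1·90°
n=2: pose=(-4,-6,N); sL=32/101, sR=160/313; mL=1936/31613, mR=-13088/31613; mL+mR=-11152/31613 → advance -1; mR−mL=-48/101 → turn -1·90°
n=3: pose=(-4,-7,E); sL=8/17, sR=4/13; mL=70/221, mR=-86/221; mL+mR=-16/221 → advance -1; mR−mL=-12/17 → turn -1·90°
n=4: pose=(-5,-7,S); sL=32/97, sR=160/689; mL=14288/66833, mR=-18784/66833; mL+mR=-4496/66833 → advance -1; mR−mL=-48/97 → turn -1·90°
n=5: pose=(-5,-6,W); sL=16/65, sR=80/241; mL=1256/15665, mR=-4528/15665; mL+mR=-3272/15665 → advance -1; mR−mL=-24/65 → turn -1·90°
n=6: pose=(-4,-6,N); sL=32/101, sR=160/313; mL=1936/31613, mR=-13088/31613; mL+mR=-11152/31613 → advance -1; mR−mL=-48/101 → turn -1·90°
n=7: pose=(-4,-7,E); sL=8/17, sR=4/13; mL=70/221, mR=-86/221; mL+mR=-16/221 → advance -1; mR−mL=-12/17 → turn -1·90°

0 32/97 160/689 14288/66833 -18784/66833 -5 -7 S
1 16/65 80/241 1256/15665 -4528/15665 -5 -6 W
2 32/101 160/313 1936/31613 -13088/31613 -4 -6 N
3 8/17 4/13 70/221 -86/221 -4 -7 E
4 32/97 160/689 14288/66833 -18784/66833 -5 -7 S
5 16/65 80/241 1256/15665 -4528/15665 -5 -6 W
6 32/101 160/313 1936/31613 -13088/31613 -4 -6 N
7 8/17 4/13 70/221 -86/221 -4 -7 E
final -5 -7 S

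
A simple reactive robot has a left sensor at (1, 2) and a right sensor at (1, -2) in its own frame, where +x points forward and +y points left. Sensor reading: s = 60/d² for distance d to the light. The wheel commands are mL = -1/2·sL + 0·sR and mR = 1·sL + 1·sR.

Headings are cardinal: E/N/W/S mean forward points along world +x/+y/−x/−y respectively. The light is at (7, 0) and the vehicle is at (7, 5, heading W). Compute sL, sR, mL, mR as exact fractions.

6 6/5 -3 36/5

left sensor world pos  = (6, 3); dL² = 10
right sensor world pos = (6, 7); dR² = 50
sL = 60/10 = 6
sR = 60/50 = 6/5
mL = -1/2·sL + 0·sR = -3
mR = 1·sL + 1·sR = 36/5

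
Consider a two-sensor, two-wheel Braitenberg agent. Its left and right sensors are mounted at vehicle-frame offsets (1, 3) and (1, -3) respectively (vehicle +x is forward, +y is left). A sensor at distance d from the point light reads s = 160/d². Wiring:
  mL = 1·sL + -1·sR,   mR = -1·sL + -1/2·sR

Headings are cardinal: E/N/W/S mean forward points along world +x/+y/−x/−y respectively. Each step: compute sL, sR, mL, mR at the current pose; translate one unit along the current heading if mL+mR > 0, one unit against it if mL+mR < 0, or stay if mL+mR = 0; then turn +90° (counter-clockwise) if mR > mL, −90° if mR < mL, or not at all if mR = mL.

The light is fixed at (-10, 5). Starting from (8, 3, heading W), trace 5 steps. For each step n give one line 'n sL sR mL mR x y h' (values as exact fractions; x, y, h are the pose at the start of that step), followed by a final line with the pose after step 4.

n=0: pose=(8,3,W); sL=80/157, sR=16/29; mL=-192/4553, mR=-3576/4553; mL+mR=-24/29 → advance -1; mR−mL=-3384/4553 → turn -1·90°
n=1: pose=(9,3,N); sL=160/257, sR=32/97; mL=7296/24929, mR=-19632/24929; mL+mR=-48/97 → advance -1; mR−mL=-26928/24929 → turn -1·90°
n=2: pose=(9,2,E); sL=2/5, sR=40/109; mL=18/545, mR=-318/545; mL+mR=-60/109 → advance -1; mR−mL=-336/545 → turn -1·90°
n=3: pose=(8,2,S); sL=160/457, sR=160/241; mL=-34560/110137, mR=-75120/110137; mL+mR=-240/241 → advance -1; mR−mL=-40560/110137 → turn -1·90°
n=4: pose=(8,3,W); sL=80/157, sR=16/29; mL=-192/4553, mR=-3576/4553; mL+mR=-24/29 → advance -1; mR−mL=-3384/4553 → turn -1·90°

0 80/157 16/29 -192/4553 -3576/4553 8 3 W
1 160/257 32/97 7296/24929 -19632/24929 9 3 N
2 2/5 40/109 18/545 -318/545 9 2 E
3 160/457 160/241 -34560/110137 -75120/110137 8 2 S
4 80/157 16/29 -192/4553 -3576/4553 8 3 W
final 9 3 N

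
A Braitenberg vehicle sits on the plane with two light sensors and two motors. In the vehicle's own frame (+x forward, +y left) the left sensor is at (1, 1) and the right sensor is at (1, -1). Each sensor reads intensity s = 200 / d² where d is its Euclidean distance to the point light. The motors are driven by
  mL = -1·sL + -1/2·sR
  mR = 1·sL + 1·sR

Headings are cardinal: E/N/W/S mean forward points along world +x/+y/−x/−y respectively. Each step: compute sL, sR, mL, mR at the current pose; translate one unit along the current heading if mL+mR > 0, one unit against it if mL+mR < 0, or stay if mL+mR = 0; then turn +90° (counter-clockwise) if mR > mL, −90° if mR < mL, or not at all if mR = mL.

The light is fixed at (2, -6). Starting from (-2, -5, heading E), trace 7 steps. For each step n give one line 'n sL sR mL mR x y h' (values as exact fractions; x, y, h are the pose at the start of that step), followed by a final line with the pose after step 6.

0 200/13 200/9 -3100/117 4400/117 -2 -5 E
1 10 25 -45/2 35 -1 -5 N
2 200/17 8 -268/17 336/17 -1 -4 W
3 20 100/13 -310/13 360/13 -2 -4 S
4 200/13 200/9 -3100/117 4400/117 -2 -5 E
5 10 25 -45/2 35 -1 -5 N
6 200/17 8 -268/17 336/17 -1 -4 W
final -2 -4 S

n=0: pose=(-2,-5,E); sL=200/13, sR=200/9; mL=-3100/117, mR=4400/117; mL+mR=100/9 → advance +1; mR−mL=2500/39 → turn +1·90°
n=1: pose=(-1,-5,N); sL=10, sR=25; mL=-45/2, mR=35; mL+mR=25/2 → advance +1; mR−mL=115/2 → turn +1·90°
n=2: pose=(-1,-4,W); sL=200/17, sR=8; mL=-268/17, mR=336/17; mL+mR=4 → advance +1; mR−mL=604/17 → turn +1·90°
n=3: pose=(-2,-4,S); sL=20, sR=100/13; mL=-310/13, mR=360/13; mL+mR=50/13 → advance +1; mR−mL=670/13 → turn +1·90°
n=4: pose=(-2,-5,E); sL=200/13, sR=200/9; mL=-3100/117, mR=4400/117; mL+mR=100/9 → advance +1; mR−mL=2500/39 → turn +1·90°
n=5: pose=(-1,-5,N); sL=10, sR=25; mL=-45/2, mR=35; mL+mR=25/2 → advance +1; mR−mL=115/2 → turn +1·90°
n=6: pose=(-1,-4,W); sL=200/17, sR=8; mL=-268/17, mR=336/17; mL+mR=4 → advance +1; mR−mL=604/17 → turn +1·90°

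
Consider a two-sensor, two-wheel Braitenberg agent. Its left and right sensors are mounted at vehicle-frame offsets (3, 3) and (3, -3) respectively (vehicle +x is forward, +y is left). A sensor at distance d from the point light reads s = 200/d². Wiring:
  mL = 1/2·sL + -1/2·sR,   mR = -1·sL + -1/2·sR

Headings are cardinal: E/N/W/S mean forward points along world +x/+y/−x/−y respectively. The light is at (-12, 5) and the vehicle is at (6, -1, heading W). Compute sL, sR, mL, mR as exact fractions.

100/153 100/117 -200/1989 -2150/1989

left sensor world pos  = (3, -4); dL² = 306
right sensor world pos = (3, 2); dR² = 234
sL = 200/306 = 100/153
sR = 200/234 = 100/117
mL = 1/2·sL + -1/2·sR = -200/1989
mR = -1·sL + -1/2·sR = -2150/1989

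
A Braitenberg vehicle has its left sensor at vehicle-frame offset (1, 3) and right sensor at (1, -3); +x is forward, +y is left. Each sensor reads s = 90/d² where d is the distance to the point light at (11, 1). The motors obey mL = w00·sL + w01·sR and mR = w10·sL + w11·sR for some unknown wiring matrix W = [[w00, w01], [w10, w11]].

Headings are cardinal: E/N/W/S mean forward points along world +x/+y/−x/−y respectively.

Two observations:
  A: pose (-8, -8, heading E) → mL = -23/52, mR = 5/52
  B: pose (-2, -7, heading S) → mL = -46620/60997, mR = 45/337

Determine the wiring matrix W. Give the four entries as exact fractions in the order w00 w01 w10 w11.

obs A: pose=(-8,-8,E) → sL=1/4, sR=5/26, mL=-23/52, mR=5/52
obs B: pose=(-2,-7,S) → sL=90/181, sR=90/337, mL=-46620/60997, mR=45/337
sensor matrix S = [[1/4, 5/26], [90/181, 90/337]]; det S = -45765/1585922
solve [mL_A; mL_B] = S·[w00; w01] and [mR_A; mR_B] = S·[w10; w11]:
  w00 = -1, w01 = -1, w10 = 0, w11 = 1/2

-1 -1 0 1/2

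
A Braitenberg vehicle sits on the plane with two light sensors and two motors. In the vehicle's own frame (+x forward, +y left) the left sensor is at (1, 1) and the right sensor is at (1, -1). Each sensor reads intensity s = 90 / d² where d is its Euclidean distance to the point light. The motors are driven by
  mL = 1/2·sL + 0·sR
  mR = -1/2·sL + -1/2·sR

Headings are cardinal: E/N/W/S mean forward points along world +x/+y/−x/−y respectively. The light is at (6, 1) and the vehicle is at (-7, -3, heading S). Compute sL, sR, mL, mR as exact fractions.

90/169 90/221 45/169 -1350/2873

left sensor world pos  = (-6, -4); dL² = 169
right sensor world pos = (-8, -4); dR² = 221
sL = 90/169 = 90/169
sR = 90/221 = 90/221
mL = 1/2·sL + 0·sR = 45/169
mR = -1/2·sL + -1/2·sR = -1350/2873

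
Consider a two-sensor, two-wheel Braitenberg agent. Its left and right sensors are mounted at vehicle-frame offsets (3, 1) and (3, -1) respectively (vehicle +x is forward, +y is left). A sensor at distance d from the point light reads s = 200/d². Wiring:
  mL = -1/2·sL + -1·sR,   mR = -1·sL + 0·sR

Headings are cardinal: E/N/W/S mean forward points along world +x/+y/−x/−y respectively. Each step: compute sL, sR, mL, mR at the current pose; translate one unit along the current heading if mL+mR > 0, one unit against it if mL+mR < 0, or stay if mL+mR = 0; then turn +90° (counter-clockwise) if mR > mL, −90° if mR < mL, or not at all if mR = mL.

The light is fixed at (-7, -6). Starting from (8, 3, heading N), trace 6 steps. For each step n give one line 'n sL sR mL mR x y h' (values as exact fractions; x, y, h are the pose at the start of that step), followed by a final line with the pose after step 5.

n=0: pose=(8,3,N); sL=10/17, sR=1/2; mL=-27/34, mR=-10/17; mL+mR=-47/34 → advance -1; mR−mL=7/34 → turn +1·90°
n=1: pose=(8,2,W); sL=200/193, sR=8/9; mL=-2444/1737, mR=-200/193; mL+mR=-4244/1737 → advance -1; mR−mL=644/1737 → turn +1·90°
n=2: pose=(9,2,S); sL=100/157, sR=4/5; mL=-878/785, mR=-100/157; mL+mR=-1378/785 → advance -1; mR−mL=378/785 → turn +1·90°
n=3: pose=(9,3,E); sL=200/461, sR=8/17; mL=-5388/7837, mR=-200/461; mL+mR=-8788/7837 → advance -1; mR−mL=1988/7837 → turn +1·90°
n=4: pose=(8,3,N); sL=10/17, sR=1/2; mL=-27/34, mR=-10/17; mL+mR=-47/34 → advance -1; mR−mL=7/34 → turn +1·90°
n=5: pose=(8,2,W); sL=200/193, sR=8/9; mL=-2444/1737, mR=-200/193; mL+mR=-4244/1737 → advance -1; mR−mL=644/1737 → turn +1·90°

0 10/17 1/2 -27/34 -10/17 8 3 N
1 200/193 8/9 -2444/1737 -200/193 8 2 W
2 100/157 4/5 -878/785 -100/157 9 2 S
3 200/461 8/17 -5388/7837 -200/461 9 3 E
4 10/17 1/2 -27/34 -10/17 8 3 N
5 200/193 8/9 -2444/1737 -200/193 8 2 W
final 9 2 S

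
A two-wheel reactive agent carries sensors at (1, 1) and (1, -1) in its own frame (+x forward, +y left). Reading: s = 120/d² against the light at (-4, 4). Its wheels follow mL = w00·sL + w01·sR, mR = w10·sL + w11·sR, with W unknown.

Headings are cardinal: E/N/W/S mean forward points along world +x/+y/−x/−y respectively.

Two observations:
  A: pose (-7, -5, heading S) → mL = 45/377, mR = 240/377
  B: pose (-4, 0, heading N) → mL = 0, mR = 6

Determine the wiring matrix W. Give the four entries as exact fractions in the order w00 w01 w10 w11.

1 -1 1 -1/2

obs A: pose=(-7,-5,S) → sL=15/13, sR=30/29, mL=45/377, mR=240/377
obs B: pose=(-4,0,N) → sL=12, sR=12, mL=0, mR=6
sensor matrix S = [[15/13, 30/29], [12, 12]]; det S = 540/377
solve [mL_A; mL_B] = S·[w00; w01] and [mR_A; mR_B] = S·[w10; w11]:
  w00 = 1, w01 = -1, w10 = 1, w11 = -1/2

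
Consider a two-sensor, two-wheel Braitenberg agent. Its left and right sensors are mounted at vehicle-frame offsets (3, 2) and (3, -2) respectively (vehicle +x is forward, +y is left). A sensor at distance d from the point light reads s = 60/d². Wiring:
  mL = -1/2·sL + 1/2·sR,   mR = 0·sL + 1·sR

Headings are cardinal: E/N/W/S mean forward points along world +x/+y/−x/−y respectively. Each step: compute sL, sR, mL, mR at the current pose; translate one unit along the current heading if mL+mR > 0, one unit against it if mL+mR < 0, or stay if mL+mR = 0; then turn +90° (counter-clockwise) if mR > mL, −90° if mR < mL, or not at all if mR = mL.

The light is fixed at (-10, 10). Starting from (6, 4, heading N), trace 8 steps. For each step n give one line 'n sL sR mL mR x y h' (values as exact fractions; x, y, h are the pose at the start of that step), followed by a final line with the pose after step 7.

0 12/41 20/111 -256/4551 20/111 6 4 N
1 30/109 30/89 300/9701 30/89 6 5 W
2 60/353 60/233 3600/82249 60/233 5 5 S
3 3/17 15/97 -18/1649 15/97 5 4 E
4 12/41 20/111 -256/4551 20/111 6 4 N
5 30/109 30/89 300/9701 30/89 6 5 W
6 60/353 60/233 3600/82249 60/233 5 5 S
7 3/17 15/97 -18/1649 15/97 5 4 E
final 6 4 N

n=0: pose=(6,4,N); sL=12/41, sR=20/111; mL=-256/4551, mR=20/111; mL+mR=188/1517 → advance +1; mR−mL=1076/4551 → turn +1·90°
n=1: pose=(6,5,W); sL=30/109, sR=30/89; mL=300/9701, mR=30/89; mL+mR=3570/9701 → advance +1; mR−mL=2970/9701 → turn +1·90°
n=2: pose=(5,5,S); sL=60/353, sR=60/233; mL=3600/82249, mR=60/233; mL+mR=24780/82249 → advance +1; mR−mL=17580/82249 → turn +1·90°
n=3: pose=(5,4,E); sL=3/17, sR=15/97; mL=-18/1649, mR=15/97; mL+mR=237/1649 → advance +1; mR−mL=273/1649 → turn +1·90°
n=4: pose=(6,4,N); sL=12/41, sR=20/111; mL=-256/4551, mR=20/111; mL+mR=188/1517 → advance +1; mR−mL=1076/4551 → turn +1·90°
n=5: pose=(6,5,W); sL=30/109, sR=30/89; mL=300/9701, mR=30/89; mL+mR=3570/9701 → advance +1; mR−mL=2970/9701 → turn +1·90°
n=6: pose=(5,5,S); sL=60/353, sR=60/233; mL=3600/82249, mR=60/233; mL+mR=24780/82249 → advance +1; mR−mL=17580/82249 → turn +1·90°
n=7: pose=(5,4,E); sL=3/17, sR=15/97; mL=-18/1649, mR=15/97; mL+mR=237/1649 → advance +1; mR−mL=273/1649 → turn +1·90°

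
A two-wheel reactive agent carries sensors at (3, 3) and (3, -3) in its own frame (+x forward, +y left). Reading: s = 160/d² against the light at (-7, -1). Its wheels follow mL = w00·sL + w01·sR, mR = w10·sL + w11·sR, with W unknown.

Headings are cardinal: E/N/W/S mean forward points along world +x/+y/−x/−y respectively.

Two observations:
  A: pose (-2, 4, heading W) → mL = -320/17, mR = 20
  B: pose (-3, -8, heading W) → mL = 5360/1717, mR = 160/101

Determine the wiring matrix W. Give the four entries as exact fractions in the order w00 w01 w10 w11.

-1 1/2 1 0

obs A: pose=(-2,4,W) → sL=20, sR=40/17, mL=-320/17, mR=20
obs B: pose=(-3,-8,W) → sL=160/101, sR=160/17, mL=5360/1717, mR=160/101
sensor matrix S = [[20, 40/17], [160/101, 160/17]]; det S = 316800/1717
solve [mL_A; mL_B] = S·[w00; w01] and [mR_A; mR_B] = S·[w10; w11]:
  w00 = -1, w01 = 1/2, w10 = 1, w11 = 0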